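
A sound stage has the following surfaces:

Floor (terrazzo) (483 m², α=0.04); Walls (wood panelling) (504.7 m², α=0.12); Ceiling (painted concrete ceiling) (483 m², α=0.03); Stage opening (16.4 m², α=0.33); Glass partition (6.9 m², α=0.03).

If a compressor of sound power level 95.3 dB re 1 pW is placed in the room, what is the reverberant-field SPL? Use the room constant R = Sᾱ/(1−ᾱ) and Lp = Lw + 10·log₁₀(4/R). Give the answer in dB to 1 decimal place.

Σ(Sᵢαᵢ) = 483·0.04 + 504.7·0.12 + 483·0.03 + 16.4·0.33 + 6.9·0.03 = 99.993; total area S = 1494.0 m².
ᾱ = 0.0669, so room constant R = A/(1−ᾱ) = 107.162 m².
Lp = 95.3 + 10·log₁₀(4/107.162) = 95.3 + (-14.28) = 81.0 dB.

81.0 dB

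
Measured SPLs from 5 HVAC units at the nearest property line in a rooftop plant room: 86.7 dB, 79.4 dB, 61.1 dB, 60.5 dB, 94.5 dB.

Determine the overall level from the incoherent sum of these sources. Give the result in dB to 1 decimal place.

95.3 dB

Sum in the linear (power) domain: Σ 10^(Lᵢ/10) = 10^(86.7/10) + 10^(79.4/10) + 10^(61.1/10) + 10^(60.5/10) + 10^(94.5/10) = 3.376e+09.
Back to dB: 10·log₁₀ Σ = 95.3 dB.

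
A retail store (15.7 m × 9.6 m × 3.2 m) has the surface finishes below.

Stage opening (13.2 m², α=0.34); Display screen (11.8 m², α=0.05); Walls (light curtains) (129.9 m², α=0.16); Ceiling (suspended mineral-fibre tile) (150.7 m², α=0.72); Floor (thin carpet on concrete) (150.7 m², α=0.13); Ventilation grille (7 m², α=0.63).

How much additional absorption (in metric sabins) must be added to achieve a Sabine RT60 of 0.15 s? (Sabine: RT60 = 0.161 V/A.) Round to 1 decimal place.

359.3 sabins

Total absorption A₁ = 13.2·0.34 + 11.8·0.05 + 129.9·0.16 + 150.7·0.72 + 150.7·0.13 + 7·0.63
  = 4.488 + 0.590 + 20.784 + 108.504 + 19.591 + 4.410 = 158.367 m² sabins.
Target A₂ = 0.161·482.304/0.15 = 517.673 sabins (V = 482.304 m³).
Shortfall: 517.673 − 158.367 = 359.3 sabins.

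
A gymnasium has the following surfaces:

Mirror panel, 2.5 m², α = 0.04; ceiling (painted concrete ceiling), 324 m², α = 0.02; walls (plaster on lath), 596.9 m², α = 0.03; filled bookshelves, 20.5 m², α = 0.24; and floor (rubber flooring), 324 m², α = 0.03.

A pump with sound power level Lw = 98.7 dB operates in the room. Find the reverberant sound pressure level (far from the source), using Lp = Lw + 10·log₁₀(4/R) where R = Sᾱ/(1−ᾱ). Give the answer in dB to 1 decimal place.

88.7 dB

Σ(Sᵢαᵢ) = 2.5·0.04 + 324·0.02 + 596.9·0.03 + 20.5·0.24 + 324·0.03 = 39.127; total area S = 1267.9 m².
ᾱ = 39.127/1267.9 = 0.0309; R = Sᾱ/(1−ᾱ) = 39.127/(1−0.0309) = 40.375 m².
Lp = 98.7 + 10·log₁₀(4/40.375) = 98.7 + (-10.04) = 88.7 dB.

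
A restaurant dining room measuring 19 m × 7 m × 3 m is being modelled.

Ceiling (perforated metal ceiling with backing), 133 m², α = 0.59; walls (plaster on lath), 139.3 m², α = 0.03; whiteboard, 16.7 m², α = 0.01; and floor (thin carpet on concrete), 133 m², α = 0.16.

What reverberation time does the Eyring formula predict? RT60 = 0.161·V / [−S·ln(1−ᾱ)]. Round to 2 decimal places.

Total surface area S = 133 + 139.3 + 16.7 + 133 = 422.0 m².
Σ(Sᵢαᵢ) = 133×0.59 + 139.3×0.03 + 16.7×0.01 + 133×0.16 = 104.096.
ᾱ = 104.096 / 422.0 = 0.2467.
Eyring denominator: −S ln(1−ᾱ) = 119.549.
V = 19 × 7 × 3 = 399 m³.
T = 0.161·V/[−S·ln(1−ᾱ)] = 0.161·399/119.549 = 0.54 s.

0.54 s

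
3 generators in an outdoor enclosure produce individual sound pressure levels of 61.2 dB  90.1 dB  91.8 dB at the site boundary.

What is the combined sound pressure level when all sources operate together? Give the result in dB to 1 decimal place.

Σ 10^(Lᵢ/10) = 2.538e+09.
Combined level = 10 log₁₀(2.538e+09) = 94.0 dB.

94.0 dB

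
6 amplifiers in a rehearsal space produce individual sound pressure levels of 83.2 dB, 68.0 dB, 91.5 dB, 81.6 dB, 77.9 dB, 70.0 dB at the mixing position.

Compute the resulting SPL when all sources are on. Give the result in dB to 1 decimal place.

Σ 10^(Lᵢ/10) = 1.844e+09.
Back to dB: 10·log₁₀ Σ = 92.7 dB.

92.7 dB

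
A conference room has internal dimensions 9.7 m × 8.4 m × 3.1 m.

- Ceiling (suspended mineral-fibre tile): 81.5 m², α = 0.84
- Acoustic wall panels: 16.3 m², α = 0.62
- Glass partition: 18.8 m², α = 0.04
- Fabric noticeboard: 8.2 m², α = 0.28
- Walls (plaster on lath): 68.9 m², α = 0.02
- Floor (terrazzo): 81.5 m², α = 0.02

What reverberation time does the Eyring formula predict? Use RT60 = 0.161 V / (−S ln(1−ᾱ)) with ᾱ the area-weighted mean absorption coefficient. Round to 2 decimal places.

Total surface area S = 81.5 + 16.3 + 18.8 + 8.2 + 68.9 + 81.5 = 275.2 m².
Σ(Sᵢαᵢ) = 81.5·0.84 + 16.3·0.62 + 18.8·0.04 + 8.2·0.28 + 68.9·0.02 + 81.5·0.02 = 84.622.
Mean coefficient ᾱ = A/S = 0.3075.
Eyring denominator: −S ln(1−ᾱ) = 101.121.
V = 9.7 × 8.4 × 3.1 = 252.588 m³.
T = 0.161·V/[−S·ln(1−ᾱ)] = 0.161·252.588/101.121 = 0.40 s.

0.40 sec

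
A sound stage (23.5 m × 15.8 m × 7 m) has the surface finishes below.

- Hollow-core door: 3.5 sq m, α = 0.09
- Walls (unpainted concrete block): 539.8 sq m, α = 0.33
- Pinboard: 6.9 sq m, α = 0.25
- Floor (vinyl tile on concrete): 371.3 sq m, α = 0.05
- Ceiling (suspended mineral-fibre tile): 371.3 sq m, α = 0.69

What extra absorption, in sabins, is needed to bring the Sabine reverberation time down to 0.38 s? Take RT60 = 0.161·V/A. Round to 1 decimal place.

A₁ = Σ Sᵢαᵢ = 3.5×0.09 + 539.8×0.33 + 6.9×0.25 + 371.3×0.05 + 371.3×0.69 = 454.936 sabins.
V = 2599.1 m³. Required absorption A₂ = 0.161 × 2599.1 / 0.38 = 1101.198 sabins.
Shortfall: 1101.198 − 454.936 = 646.3 sabins.

646.3 sabins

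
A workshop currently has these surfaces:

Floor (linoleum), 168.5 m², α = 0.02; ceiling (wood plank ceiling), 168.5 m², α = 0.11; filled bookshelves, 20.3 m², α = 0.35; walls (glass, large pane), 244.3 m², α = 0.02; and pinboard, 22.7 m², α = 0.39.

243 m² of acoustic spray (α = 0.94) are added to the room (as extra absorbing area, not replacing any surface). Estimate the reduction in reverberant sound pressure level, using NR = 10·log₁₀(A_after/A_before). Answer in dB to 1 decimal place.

8.0 dB

A_before = Σ Sᵢαᵢ = 168.5*0.02 + 168.5*0.11 + 20.3*0.35 + 244.3*0.02 + 22.7*0.39 = 42.749 sabins.
Added absorption = 243 × 0.94 = 228.420 sabins.
New total A_after = 271.169 sabins.
NR = 10·log₁₀(271.169/42.749) = 8.0 dB.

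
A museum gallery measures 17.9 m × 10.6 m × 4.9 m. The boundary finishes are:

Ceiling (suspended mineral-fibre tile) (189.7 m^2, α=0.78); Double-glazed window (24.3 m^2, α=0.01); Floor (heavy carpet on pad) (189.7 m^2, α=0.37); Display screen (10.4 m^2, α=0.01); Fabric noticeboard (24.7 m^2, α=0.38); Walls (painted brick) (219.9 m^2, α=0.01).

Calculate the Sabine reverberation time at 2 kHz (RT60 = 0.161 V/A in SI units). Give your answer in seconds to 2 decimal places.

0.65 seconds

Summing Sᵢαᵢ: 147.966 + 0.243 + 70.189 + 0.104 + 9.386 + 2.199 → A = 230.087 sabins.
Room volume: 929.726 m³.
T = 0.161 V/A = 0.161·929.726/230.087 = 0.65 s.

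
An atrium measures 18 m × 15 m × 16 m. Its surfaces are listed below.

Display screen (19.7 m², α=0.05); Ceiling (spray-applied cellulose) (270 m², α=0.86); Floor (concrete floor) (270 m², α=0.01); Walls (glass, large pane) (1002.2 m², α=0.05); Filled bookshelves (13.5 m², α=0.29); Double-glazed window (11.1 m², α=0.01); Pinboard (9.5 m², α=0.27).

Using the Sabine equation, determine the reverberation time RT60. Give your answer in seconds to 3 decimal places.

Equivalent absorption area: A = 19.7*0.05 + 270*0.86 + 270*0.01 + 1002.2*0.05 + 13.5*0.29 + 11.1*0.01 + 9.5*0.27 = 292.586 m².
Volume V = 18 × 15 × 16 = 4320 m³.
T = 0.161 V/A = 0.161·4320/292.586 = 2.377 s.

2.377 s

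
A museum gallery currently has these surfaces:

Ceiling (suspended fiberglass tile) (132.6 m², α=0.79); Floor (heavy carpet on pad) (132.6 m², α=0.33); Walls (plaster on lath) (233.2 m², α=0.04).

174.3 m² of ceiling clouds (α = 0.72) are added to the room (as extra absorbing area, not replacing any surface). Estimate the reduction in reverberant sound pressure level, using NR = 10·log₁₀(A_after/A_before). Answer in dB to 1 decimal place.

2.5 dB

Equivalent absorption area: A_before = 132.6·0.79 + 132.6·0.33 + 233.2·0.04 = 157.840 m².
Added absorption = 174.3 × 0.72 = 125.496 sabins.
A_after = 157.840 + 125.496 = 283.336 sabins.
NR = 10·log₁₀(283.336/157.840) = 2.5 dB.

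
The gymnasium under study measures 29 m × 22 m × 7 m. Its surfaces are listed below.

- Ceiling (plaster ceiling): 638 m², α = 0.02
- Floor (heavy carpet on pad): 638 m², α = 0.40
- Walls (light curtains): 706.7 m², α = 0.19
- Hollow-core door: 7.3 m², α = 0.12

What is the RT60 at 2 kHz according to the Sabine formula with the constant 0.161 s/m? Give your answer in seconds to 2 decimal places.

A = Σ Sᵢαᵢ = 638·0.02 + 638·0.40 + 706.7·0.19 + 7.3·0.12 = 403.109 sabins.
V = 29·22·7 = 4466 m³.
RT60 = 0.161 · V / A = 0.161 × 4466 / 403.109 = 1.78 s.

1.78 s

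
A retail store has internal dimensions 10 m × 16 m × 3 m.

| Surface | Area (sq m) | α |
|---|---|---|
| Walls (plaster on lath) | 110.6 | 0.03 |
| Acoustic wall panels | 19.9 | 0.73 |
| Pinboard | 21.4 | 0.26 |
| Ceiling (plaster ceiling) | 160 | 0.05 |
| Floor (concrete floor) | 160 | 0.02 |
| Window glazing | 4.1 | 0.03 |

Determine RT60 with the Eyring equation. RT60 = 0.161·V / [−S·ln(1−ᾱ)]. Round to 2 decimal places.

S = Σ Sᵢ = 476.0 sq m.
Absorption A = 110.6·0.03 + 19.9·0.73 + 21.4·0.26 + 160·0.05 + 160·0.02 + 4.1·0.03 = 34.732 sabins.
Mean coefficient ᾱ = A/S = 0.0730.
−S·ln(1−ᾱ) = −476.0 × ln(1 − 0.0730) = 36.082.
V = 10 × 16 × 3 = 480 m³.
RT60 = 0.161 × 480 / 36.082 = 2.14 s.

2.14 seconds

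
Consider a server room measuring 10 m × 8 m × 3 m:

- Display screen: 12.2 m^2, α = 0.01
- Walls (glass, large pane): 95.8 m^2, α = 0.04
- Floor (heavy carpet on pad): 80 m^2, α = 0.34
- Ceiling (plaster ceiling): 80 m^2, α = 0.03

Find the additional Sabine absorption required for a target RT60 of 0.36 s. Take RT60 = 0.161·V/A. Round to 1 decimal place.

73.8 sabins

Summing Sᵢαᵢ: 0.122 + 3.832 + 27.200 + 2.400 → A₁ = 33.554 sabins.
For T = 0.36 s, need A₂ = 0.161·V/T = 0.161·240/0.36 = 107.333 sabins.
Shortfall: 107.333 − 33.554 = 73.8 sabins.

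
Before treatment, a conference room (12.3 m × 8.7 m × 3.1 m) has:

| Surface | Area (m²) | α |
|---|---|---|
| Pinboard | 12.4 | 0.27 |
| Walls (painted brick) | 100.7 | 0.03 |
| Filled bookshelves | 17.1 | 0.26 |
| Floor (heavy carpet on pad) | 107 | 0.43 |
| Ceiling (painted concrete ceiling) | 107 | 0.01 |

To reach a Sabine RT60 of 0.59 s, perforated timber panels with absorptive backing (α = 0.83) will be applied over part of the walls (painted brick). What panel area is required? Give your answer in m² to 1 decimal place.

Summing Sᵢαᵢ: 3.348 + 3.021 + 4.446 + 46.010 + 1.070 → A₁ = 57.895 sabins.
Required A₂ = 0.161·331.731/0.59 = 90.523 sabins.
Absorption to add: 90.523 − 57.895 = 32.628 sabins.
Each m² of panel replacing the walls (painted brick) adds (0.83 − 0.03) = 0.80 sabins.
Panel area = 32.628 / 0.80 = 40.8 m².

40.8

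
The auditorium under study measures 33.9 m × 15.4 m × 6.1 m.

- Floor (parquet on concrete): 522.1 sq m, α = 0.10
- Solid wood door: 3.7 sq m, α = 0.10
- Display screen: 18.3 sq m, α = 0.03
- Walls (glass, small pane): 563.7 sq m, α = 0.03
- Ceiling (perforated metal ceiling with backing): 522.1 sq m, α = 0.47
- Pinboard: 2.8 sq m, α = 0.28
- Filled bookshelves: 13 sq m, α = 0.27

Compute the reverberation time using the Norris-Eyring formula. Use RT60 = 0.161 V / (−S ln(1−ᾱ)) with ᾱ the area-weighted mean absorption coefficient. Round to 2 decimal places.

1.44 seconds

Total surface area S = 522.1 + 3.7 + 18.3 + 563.7 + 522.1 + 2.8 + 13 = 1645.7 sq m.
Absorption A = 522.1·0.10 + 3.7·0.10 + 18.3·0.03 + 563.7·0.03 + 522.1·0.47 + 2.8·0.28 + 13·0.27 = 319.721 sabins.
ᾱ = 319.721 / 1645.7 = 0.1943.
Eyring denominator: −S ln(1−ᾱ) = 355.543.
V = 33.9 × 15.4 × 6.1 = 3184.566 m³.
RT60 = 0.161 × 3184.566 / 355.543 = 1.44 s.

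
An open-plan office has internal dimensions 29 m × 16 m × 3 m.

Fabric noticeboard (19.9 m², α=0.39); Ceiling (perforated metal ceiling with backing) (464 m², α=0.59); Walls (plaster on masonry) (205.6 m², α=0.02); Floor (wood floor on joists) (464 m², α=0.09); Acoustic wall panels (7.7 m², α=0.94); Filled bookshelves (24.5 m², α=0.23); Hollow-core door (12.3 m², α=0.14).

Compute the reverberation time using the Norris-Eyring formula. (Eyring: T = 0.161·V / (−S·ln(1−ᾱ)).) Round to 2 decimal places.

0.56 s

S = Σ Sᵢ = 1198.0 m².
Absorption A = 19.9×0.39 + 464×0.59 + 205.6×0.02 + 464×0.09 + 7.7×0.94 + 24.5×0.23 + 12.3×0.14 = 341.988 sabins.
Mean coefficient ᾱ = A/S = 0.2855.
−S·ln(1−ᾱ) = −1198.0 × ln(1 − 0.2855) = 402.734.
V = 29 × 16 × 3 = 1392 m³.
RT60 = 0.161 × 1392 / 402.734 = 0.56 s.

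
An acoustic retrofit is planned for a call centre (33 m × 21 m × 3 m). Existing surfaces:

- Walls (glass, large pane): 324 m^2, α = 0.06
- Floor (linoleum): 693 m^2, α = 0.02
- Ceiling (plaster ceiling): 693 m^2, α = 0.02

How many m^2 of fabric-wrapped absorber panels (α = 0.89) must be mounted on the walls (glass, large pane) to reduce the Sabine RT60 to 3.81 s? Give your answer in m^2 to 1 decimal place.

49.0

Equivalent absorption area: A₁ = 324·0.06 + 693·0.02 + 693·0.02 = 47.160 m^2.
V = 2079 m³. Target absorption A₂ = 0.161 × 2079 / 3.81 = 87.853 sabins.
ΔA needed = 87.853 − 47.160 = 40.693 sabins.
Each m^2 of panel replacing the walls (glass, large pane) adds (0.89 − 0.06) = 0.83 sabins.
Panel area = 40.693 / 0.83 = 49.0 m^2.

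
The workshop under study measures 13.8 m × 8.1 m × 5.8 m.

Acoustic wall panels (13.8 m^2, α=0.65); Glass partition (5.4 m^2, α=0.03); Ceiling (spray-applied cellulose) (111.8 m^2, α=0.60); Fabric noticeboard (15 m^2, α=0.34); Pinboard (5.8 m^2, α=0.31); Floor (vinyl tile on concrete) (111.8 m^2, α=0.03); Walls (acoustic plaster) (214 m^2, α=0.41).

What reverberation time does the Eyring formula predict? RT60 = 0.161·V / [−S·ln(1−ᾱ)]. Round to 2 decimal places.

Total surface area S = 13.8 + 5.4 + 111.8 + 15 + 5.8 + 111.8 + 214 = 477.6 m^2.
Σ(Sᵢαᵢ) = 13.8×0.65 + 5.4×0.03 + 111.8×0.60 + 15×0.34 + 5.8×0.31 + 111.8×0.03 + 214×0.41 = 174.204.
Mean coefficient ᾱ = A/S = 0.3647.
−S·ln(1−ᾱ) = −477.6 × ln(1 − 0.3647) = 216.667.
V = 13.8 × 8.1 × 5.8 = 648.324 m³.
T = 0.161·V/[−S·ln(1−ᾱ)] = 0.161·648.324/216.667 = 0.48 s.

0.48 sec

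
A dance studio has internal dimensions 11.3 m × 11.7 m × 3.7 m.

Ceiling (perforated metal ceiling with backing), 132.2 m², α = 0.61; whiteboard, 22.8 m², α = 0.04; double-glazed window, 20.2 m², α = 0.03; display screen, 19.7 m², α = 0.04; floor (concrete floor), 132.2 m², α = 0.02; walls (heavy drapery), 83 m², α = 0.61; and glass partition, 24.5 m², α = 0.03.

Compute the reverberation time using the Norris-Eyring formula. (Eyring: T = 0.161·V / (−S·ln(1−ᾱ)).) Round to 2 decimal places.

0.48 seconds

Total surface area S = 132.2 + 22.8 + 20.2 + 19.7 + 132.2 + 83 + 24.5 = 434.6 m².
Σ(Sᵢαᵢ) = 132.2·0.61 + 22.8·0.04 + 20.2·0.03 + 19.7·0.04 + 132.2·0.02 + 83·0.61 + 24.5·0.03 = 136.957.
Mean coefficient ᾱ = A/S = 0.3151.
−S·ln(1−ᾱ) = −434.6 × ln(1 − 0.3151) = 164.488.
V = 11.3 × 11.7 × 3.7 = 489.177 m³.
T = 0.161·V/[−S·ln(1−ᾱ)] = 0.161·489.177/164.488 = 0.48 s.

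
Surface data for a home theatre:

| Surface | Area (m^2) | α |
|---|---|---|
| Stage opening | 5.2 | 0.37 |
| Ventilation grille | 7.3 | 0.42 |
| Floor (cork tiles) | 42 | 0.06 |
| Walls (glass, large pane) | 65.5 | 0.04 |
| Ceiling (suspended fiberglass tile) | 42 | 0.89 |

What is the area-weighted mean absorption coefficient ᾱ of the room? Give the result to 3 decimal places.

0.293

S = Σ Sᵢ = 5.2 + 7.3 + 42 + 65.5 + 42 = 162.0 m^2.
Σ(Sᵢαᵢ) = 5.2·0.37 + 7.3·0.42 + 42·0.06 + 65.5·0.04 + 42·0.89 = 47.510.
ᾱ = 47.510 / 162.0 = 0.293.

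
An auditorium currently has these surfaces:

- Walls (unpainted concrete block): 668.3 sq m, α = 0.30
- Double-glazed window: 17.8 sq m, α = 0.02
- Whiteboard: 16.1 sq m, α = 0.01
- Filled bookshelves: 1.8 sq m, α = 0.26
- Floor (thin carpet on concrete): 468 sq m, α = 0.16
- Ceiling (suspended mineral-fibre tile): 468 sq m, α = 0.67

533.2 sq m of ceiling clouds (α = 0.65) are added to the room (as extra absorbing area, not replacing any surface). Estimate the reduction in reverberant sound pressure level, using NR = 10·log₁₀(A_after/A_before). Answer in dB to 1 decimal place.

Equivalent absorption area: A_before = 668.3×0.30 + 17.8×0.02 + 16.1×0.01 + 1.8×0.26 + 468×0.16 + 468×0.67 = 589.915 sq m.
Treatment contributes 533.2·0.65 = 346.580 sabins.
New total A_after = 936.495 sabins.
Reduction = 10 log₁₀(A_after/A_before) = 10 log₁₀(1.5875) = 2.0 dB.

2.0 dB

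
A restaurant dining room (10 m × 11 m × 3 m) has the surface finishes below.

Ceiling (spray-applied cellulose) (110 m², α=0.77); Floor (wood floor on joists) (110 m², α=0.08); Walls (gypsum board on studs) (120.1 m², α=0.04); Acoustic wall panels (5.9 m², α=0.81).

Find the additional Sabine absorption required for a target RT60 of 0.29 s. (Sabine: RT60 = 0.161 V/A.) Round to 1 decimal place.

Summing Sᵢαᵢ: 84.700 + 8.800 + 4.804 + 4.779 → A₁ = 103.083 sabins.
V = 330 m³. Required absorption A₂ = 0.161 × 330 / 0.29 = 183.207 sabins.
ΔA = A₂ − A₁ = 183.207 − 103.083 = 80.1 sabins.

80.1 sabins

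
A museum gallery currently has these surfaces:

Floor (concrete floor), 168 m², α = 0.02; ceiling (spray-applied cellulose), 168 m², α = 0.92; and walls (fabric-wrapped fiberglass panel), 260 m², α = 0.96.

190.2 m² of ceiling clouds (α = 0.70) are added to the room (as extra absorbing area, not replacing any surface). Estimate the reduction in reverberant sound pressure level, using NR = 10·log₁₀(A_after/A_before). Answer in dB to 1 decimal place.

A_before = Σ Sᵢαᵢ = 168×0.02 + 168×0.92 + 260×0.96 = 407.520 sabins.
Treatment contributes 190.2·0.70 = 133.140 sabins.
A_after = 407.520 + 133.140 = 540.660 sabins.
NR = 10·log₁₀(540.660/407.520) = 1.2 dB.

1.2 dB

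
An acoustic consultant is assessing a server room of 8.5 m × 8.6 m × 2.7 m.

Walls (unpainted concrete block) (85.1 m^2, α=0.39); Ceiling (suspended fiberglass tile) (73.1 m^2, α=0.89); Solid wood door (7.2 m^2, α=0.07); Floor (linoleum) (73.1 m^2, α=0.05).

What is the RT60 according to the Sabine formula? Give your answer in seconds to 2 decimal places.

0.31 s

Summing Sᵢαᵢ: 33.189 + 65.059 + 0.504 + 3.655 → A = 102.407 sabins.
Room volume: 197.37 m³.
T = 0.161 V/A = 0.161·197.37/102.407 = 0.31 s.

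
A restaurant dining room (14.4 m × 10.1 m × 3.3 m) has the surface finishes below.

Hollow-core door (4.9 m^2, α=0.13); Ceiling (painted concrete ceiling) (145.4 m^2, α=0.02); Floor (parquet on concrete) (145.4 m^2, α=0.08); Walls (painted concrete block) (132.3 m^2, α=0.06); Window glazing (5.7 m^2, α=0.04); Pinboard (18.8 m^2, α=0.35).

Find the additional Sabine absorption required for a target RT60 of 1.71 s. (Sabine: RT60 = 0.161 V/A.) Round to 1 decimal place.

Equivalent absorption area: A₁ = 4.9*0.13 + 145.4*0.02 + 145.4*0.08 + 132.3*0.06 + 5.7*0.04 + 18.8*0.35 = 29.923 m^2.
For T = 1.71 s, need A₂ = 0.161·V/T = 0.161·479.952/1.71 = 45.188 sabins.
Additional absorption ΔA = 45.188 − 29.923 = 15.3 sabins.

15.3 sabins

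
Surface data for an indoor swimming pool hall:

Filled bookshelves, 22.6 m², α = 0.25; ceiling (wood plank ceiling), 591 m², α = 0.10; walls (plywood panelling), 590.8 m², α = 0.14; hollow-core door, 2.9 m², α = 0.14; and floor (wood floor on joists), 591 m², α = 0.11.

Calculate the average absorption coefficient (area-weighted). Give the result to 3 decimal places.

Total surface area S = 1798.3 m².
Weighted sum Σ Sα = 212.878.
ᾱ = A/S = 0.118.

0.118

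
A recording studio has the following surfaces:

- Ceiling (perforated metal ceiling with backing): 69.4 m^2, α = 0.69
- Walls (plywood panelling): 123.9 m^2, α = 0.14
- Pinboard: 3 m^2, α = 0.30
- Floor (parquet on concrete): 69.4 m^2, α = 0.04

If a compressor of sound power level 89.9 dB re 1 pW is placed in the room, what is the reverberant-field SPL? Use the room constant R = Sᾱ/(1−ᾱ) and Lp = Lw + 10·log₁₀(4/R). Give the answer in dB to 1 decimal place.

76.2 dB

Σ(Sᵢαᵢ) = 69.4×0.69 + 123.9×0.14 + 3×0.30 + 69.4×0.04 = 68.908; total area S = 265.7 m^2.
ᾱ = 68.908/265.7 = 0.2593; R = Sᾱ/(1−ᾱ) = 68.908/(1−0.2593) = 93.031 m^2.
Lp = 89.9 + 10·log₁₀(4/93.031) = 89.9 + (-13.67) = 76.2 dB.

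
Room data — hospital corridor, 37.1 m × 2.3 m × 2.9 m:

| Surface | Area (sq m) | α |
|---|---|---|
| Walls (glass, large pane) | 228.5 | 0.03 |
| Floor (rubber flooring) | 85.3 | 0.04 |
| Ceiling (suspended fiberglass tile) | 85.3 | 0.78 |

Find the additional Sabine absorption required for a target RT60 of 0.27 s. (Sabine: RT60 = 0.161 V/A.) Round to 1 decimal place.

70.8 sabins

A₁ = Σ Sᵢαᵢ = 228.5·0.03 + 85.3·0.04 + 85.3·0.78 = 76.801 sabins.
V = 247.457 m³. Required absorption A₂ = 0.161 × 247.457 / 0.27 = 147.558 sabins.
Shortfall: 147.558 − 76.801 = 70.8 sabins.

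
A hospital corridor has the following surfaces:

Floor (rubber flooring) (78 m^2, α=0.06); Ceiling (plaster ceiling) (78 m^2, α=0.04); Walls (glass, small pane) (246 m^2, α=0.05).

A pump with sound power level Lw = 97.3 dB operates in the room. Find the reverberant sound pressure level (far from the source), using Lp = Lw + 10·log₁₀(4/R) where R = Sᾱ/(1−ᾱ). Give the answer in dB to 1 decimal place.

90.1 dB

A = 20.100 sabins; S = 402.0 m^2.
ᾱ = 20.100/402.0 = 0.0500; R = Sᾱ/(1−ᾱ) = 20.100/(1−0.0500) = 21.158 m^2.
Lp = Lw + 10 log₁₀(4/R) = 97.3 -7.23 = 90.1 dB.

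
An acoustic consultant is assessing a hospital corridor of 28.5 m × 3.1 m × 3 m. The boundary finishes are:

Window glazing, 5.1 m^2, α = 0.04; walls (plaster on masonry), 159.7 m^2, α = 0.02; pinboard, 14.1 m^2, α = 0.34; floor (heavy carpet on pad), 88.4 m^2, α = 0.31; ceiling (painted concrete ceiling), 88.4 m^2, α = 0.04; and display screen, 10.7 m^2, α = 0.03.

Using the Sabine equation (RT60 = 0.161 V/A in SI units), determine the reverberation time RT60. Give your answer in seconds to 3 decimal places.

1.082 s

Equivalent absorption area: A = 5.1*0.04 + 159.7*0.02 + 14.1*0.34 + 88.4*0.31 + 88.4*0.04 + 10.7*0.03 = 39.453 m^2.
V = 28.5·3.1·3 = 265.05 m³.
T = 0.161 V/A = 0.161·265.05/39.453 = 1.082 s.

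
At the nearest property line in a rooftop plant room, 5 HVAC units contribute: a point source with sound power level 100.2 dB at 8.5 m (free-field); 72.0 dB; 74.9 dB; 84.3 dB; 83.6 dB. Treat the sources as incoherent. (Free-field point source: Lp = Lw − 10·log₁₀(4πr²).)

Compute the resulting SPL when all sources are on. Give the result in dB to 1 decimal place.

Source at 8.5 m: Lp = 100.2 − 10·log₁₀(4π·8.5²) = 100.2 − 10·log₁₀(907.920) = 70.6 dB.
Σ 10^(Lᵢ/10) = 5.565e+08.
Back to dB: 10·log₁₀ Σ = 87.5 dB.

87.5 dB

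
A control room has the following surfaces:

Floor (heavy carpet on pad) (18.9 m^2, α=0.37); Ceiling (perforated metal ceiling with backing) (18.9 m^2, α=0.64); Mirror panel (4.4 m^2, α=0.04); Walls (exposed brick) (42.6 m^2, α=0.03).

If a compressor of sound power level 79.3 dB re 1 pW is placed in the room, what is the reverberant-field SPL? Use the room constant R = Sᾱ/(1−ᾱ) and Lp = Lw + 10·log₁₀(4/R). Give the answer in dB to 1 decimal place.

71.0 dB

A = 20.543 sabins; S = 84.8 m^2.
ᾱ = 0.2423, so room constant R = A/(1−ᾱ) = 27.112 m^2.
Lp = 79.3 + 10·log₁₀(4/27.112) = 79.3 + (-8.31) = 71.0 dB.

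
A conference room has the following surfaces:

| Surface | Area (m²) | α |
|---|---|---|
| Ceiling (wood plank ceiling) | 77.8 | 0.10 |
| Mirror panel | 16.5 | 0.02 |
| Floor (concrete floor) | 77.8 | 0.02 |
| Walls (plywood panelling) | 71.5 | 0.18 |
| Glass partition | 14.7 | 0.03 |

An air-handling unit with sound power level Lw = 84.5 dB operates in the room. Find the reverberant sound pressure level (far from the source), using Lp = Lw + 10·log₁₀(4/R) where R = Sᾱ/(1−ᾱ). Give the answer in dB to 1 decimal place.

76.5 dB

Σ(Sᵢαᵢ) = 77.8·0.10 + 16.5·0.02 + 77.8·0.02 + 71.5·0.18 + 14.7·0.03 = 22.977; total area S = 258.3 m².
ᾱ = 0.0890, so room constant R = A/(1−ᾱ) = 25.222 m².
Lp = 84.5 + 10·log₁₀(4/25.222) = 84.5 + (-8.00) = 76.5 dB.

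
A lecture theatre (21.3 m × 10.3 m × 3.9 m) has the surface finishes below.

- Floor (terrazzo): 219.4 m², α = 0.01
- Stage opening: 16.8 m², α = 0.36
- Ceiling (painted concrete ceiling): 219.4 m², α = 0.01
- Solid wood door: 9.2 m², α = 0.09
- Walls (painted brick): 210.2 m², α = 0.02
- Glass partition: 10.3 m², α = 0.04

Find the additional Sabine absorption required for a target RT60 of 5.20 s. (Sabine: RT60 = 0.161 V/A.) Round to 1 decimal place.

Equivalent absorption area: A₁ = 219.4·0.01 + 16.8·0.36 + 219.4·0.01 + 9.2·0.09 + 210.2·0.02 + 10.3·0.04 = 15.880 m².
V = 855.621 m³. Required absorption A₂ = 0.161 × 855.621 / 5.20 = 26.491 sabins.
Shortfall: 26.491 − 15.880 = 10.6 sabins.

10.6 sabins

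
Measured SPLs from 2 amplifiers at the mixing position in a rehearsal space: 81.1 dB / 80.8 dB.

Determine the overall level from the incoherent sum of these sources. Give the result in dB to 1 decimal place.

84.0 dB

Σ 10^(Lᵢ/10) = 2.491e+08.
L_total = 10·log₁₀(2.491e+08) = 84.0 dB.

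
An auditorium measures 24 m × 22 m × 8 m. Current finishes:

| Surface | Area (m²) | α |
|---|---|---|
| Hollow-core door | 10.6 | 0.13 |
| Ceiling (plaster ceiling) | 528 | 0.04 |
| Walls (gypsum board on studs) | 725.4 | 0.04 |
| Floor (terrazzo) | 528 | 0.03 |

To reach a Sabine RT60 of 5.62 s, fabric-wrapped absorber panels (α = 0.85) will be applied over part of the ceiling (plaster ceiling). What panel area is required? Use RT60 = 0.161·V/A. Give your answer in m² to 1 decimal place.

66.2

A₁ = Σ Sᵢαᵢ = 10.6×0.13 + 528×0.04 + 725.4×0.04 + 528×0.03 = 67.354 sabins.
Required A₂ = 0.161·4224/5.62 = 121.008 sabins.
ΔA needed = 121.008 − 67.354 = 53.654 sabins.
Net gain per m²: Δα = 0.85 − 0.04 = 0.81.
Area = ΔA/Δα = 53.654/0.81 = 66.2 m².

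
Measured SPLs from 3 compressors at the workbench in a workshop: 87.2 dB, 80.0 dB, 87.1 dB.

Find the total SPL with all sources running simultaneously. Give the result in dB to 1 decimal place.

90.6 dB

Converting to relative power and adding: 10^(87.2/10) + 10^(80.0/10) + 10^(87.1/10) = 1.138e+09.
L_total = 10·log₁₀(1.138e+09) = 90.6 dB.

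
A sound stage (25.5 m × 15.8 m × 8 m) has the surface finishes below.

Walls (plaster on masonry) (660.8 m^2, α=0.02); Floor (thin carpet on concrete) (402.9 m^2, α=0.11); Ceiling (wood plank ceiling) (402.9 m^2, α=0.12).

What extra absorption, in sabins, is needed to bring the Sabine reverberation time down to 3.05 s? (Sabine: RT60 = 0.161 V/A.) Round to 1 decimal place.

64.3 sabins

Total absorption A₁ = 660.8·0.02 + 402.9·0.11 + 402.9·0.12
  = 13.216 + 44.319 + 48.348 = 105.883 m^2 sabins.
Target A₂ = 0.161·3223.2/3.05 = 170.143 sabins (V = 3223.2 m³).
Additional absorption ΔA = 170.143 − 105.883 = 64.3 sabins.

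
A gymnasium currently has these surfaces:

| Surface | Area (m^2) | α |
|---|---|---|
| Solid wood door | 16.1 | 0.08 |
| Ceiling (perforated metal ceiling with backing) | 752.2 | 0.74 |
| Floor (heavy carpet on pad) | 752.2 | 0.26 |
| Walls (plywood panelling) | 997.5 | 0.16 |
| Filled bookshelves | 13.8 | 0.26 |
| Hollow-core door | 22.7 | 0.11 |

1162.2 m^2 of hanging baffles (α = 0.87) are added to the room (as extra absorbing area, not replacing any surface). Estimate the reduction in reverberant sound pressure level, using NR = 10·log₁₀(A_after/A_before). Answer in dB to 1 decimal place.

Summing Sᵢαᵢ: 1.288 + 556.628 + 195.572 + 159.600 + 3.588 + 2.497 → A_before = 919.173 sabins.
Added absorption = 1162.2 × 0.87 = 1011.114 sabins.
A_after = 919.173 + 1011.114 = 1930.287 sabins.
Reduction = 10 log₁₀(A_after/A_before) = 10 log₁₀(2.1000) = 3.2 dB.

3.2 dB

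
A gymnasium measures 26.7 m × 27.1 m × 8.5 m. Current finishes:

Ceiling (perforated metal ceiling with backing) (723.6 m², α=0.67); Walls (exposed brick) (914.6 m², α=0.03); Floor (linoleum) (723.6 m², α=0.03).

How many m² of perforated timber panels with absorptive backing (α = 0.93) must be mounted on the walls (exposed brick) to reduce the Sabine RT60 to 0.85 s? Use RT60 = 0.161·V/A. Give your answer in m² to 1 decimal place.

701.1

Equivalent absorption area: A₁ = 723.6×0.67 + 914.6×0.03 + 723.6×0.03 = 533.958 m².
Required A₂ = 0.161·6150.345/0.85 = 1164.948 sabins.
Absorption to add: 1164.948 − 533.958 = 630.990 sabins.
Each m² of panel replacing the walls (exposed brick) adds (0.93 − 0.03) = 0.90 sabins.
Area = ΔA/Δα = 630.990/0.90 = 701.1 m².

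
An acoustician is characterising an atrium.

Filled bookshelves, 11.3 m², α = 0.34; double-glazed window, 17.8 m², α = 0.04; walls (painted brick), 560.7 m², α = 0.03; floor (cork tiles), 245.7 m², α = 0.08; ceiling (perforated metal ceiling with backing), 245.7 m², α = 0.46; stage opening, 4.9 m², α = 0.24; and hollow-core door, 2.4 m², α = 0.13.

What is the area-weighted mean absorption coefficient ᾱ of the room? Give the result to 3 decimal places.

S = Σ Sᵢ = 11.3 + 17.8 + 560.7 + 245.7 + 245.7 + 4.9 + 2.4 = 1088.5 m².
Σ(Sᵢαᵢ) = 11.3*0.34 + 17.8*0.04 + 560.7*0.03 + 245.7*0.08 + 245.7*0.46 + 4.9*0.24 + 2.4*0.13 = 155.541.
ᾱ = A/S = 0.143.

0.143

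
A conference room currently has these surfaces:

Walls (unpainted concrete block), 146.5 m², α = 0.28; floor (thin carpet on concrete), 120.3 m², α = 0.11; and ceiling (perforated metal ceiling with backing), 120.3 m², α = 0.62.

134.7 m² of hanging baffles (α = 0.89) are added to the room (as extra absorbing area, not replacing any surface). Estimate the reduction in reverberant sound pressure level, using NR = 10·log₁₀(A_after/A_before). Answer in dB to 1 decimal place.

2.9 dB

Total absorption A_before = 146.5×0.28 + 120.3×0.11 + 120.3×0.62
  = 41.020 + 13.233 + 74.586 = 128.839 m² sabins.
Treatment contributes 134.7·0.89 = 119.883 sabins.
A_after = 128.839 + 119.883 = 248.722 sabins.
Reduction = 10 log₁₀(A_after/A_before) = 10 log₁₀(1.9305) = 2.9 dB.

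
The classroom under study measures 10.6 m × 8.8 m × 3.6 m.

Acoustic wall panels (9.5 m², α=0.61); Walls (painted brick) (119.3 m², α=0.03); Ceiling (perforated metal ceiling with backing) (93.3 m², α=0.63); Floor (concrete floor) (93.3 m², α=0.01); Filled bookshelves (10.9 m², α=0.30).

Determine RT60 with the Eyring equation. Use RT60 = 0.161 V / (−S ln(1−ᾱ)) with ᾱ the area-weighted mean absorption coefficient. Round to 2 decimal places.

S = Σ Sᵢ = 326.3 m².
Σ(Sᵢαᵢ) = 9.5·0.61 + 119.3·0.03 + 93.3·0.63 + 93.3·0.01 + 10.9·0.30 = 72.356.
ᾱ = 72.356 / 326.3 = 0.2217.
Eyring denominator: −S ln(1−ᾱ) = 81.785.
V = 10.6 × 8.8 × 3.6 = 335.808 m³.
RT60 = 0.161 × 335.808 / 81.785 = 0.66 s.

0.66 seconds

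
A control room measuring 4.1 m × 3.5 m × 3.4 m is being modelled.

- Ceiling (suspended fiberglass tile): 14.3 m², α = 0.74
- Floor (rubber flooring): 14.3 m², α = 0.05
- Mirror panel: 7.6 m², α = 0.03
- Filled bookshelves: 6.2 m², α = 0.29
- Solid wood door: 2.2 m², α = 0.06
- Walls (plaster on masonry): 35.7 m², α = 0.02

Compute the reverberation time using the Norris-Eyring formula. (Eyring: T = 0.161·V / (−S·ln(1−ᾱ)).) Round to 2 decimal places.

0.50 s

Total surface area S = 14.3 + 14.3 + 7.6 + 6.2 + 2.2 + 35.7 = 80.3 m².
Σ(Sᵢαᵢ) = 14.3·0.74 + 14.3·0.05 + 7.6·0.03 + 6.2·0.29 + 2.2·0.06 + 35.7·0.02 = 14.169.
ᾱ = 14.169 / 80.3 = 0.1765.
−S·ln(1−ᾱ) = −80.3 × ln(1 − 0.1765) = 15.594.
V = 4.1 × 3.5 × 3.4 = 48.79 m³.
RT60 = 0.161 × 48.79 / 15.594 = 0.50 s.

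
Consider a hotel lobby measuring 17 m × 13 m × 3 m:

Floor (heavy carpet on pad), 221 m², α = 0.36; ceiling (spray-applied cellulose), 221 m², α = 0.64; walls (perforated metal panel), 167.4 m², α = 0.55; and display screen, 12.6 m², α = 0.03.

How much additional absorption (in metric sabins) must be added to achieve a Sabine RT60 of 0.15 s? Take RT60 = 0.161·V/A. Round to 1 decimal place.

398.2 sabins

A₁ = Σ Sᵢαᵢ = 221*0.36 + 221*0.64 + 167.4*0.55 + 12.6*0.03 = 313.448 sabins.
Target A₂ = 0.161·663/0.15 = 711.620 sabins (V = 663 m³).
ΔA = A₂ − A₁ = 711.620 − 313.448 = 398.2 sabins.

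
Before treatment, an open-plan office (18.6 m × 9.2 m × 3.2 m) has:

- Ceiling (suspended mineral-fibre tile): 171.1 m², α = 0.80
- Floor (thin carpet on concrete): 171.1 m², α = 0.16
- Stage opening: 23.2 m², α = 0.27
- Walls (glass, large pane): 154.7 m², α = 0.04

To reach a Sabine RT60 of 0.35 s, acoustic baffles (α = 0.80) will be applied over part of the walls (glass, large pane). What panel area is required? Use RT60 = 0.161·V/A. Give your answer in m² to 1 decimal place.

Total absorption A₁ = 171.1*0.80 + 171.1*0.16 + 23.2*0.27 + 154.7*0.04
  = 136.880 + 27.376 + 6.264 + 6.188 = 176.708 m² sabins.
Required A₂ = 0.161·547.584/0.35 = 251.889 sabins.
ΔA needed = 251.889 − 176.708 = 75.181 sabins.
Each m² of panel replacing the walls (glass, large pane) adds (0.80 − 0.04) = 0.76 sabins.
Area = ΔA/Δα = 75.181/0.76 = 98.9 m².

98.9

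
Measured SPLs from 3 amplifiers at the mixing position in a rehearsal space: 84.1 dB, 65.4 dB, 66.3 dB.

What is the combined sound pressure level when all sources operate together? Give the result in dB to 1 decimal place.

Sum in the linear (power) domain: Σ 10^(Lᵢ/10) = 10^(84.1/10) + 10^(65.4/10) + 10^(66.3/10) = 2.648e+08.
Combined level = 10 log₁₀(2.648e+08) = 84.2 dB.

84.2 dB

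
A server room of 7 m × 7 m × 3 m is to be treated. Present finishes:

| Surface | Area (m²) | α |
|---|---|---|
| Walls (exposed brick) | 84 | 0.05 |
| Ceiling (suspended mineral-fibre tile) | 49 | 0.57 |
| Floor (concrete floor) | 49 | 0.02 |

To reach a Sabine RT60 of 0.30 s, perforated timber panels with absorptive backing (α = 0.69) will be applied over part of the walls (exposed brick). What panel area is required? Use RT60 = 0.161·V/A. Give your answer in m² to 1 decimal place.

Equivalent absorption area: A₁ = 84*0.05 + 49*0.57 + 49*0.02 = 33.110 m².
V = 147 m³. Target absorption A₂ = 0.161 × 147 / 0.30 = 78.890 sabins.
ΔA needed = 78.890 − 33.110 = 45.780 sabins.
Each m² of panel replacing the walls (exposed brick) adds (0.69 − 0.05) = 0.64 sabins.
Area = ΔA/Δα = 45.780/0.64 = 71.5 m².

71.5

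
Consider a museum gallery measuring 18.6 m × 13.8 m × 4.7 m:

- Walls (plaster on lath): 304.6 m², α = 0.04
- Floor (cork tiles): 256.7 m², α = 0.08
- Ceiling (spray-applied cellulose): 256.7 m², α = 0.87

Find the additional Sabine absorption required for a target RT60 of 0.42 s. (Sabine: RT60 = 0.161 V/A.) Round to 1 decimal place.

206.4 sabins

Summing Sᵢαᵢ: 12.184 + 20.536 + 223.329 → A₁ = 256.049 sabins.
For T = 0.42 s, need A₂ = 0.161·V/T = 0.161·1206.396/0.42 = 462.452 sabins.
ΔA = A₂ − A₁ = 462.452 − 256.049 = 206.4 sabins.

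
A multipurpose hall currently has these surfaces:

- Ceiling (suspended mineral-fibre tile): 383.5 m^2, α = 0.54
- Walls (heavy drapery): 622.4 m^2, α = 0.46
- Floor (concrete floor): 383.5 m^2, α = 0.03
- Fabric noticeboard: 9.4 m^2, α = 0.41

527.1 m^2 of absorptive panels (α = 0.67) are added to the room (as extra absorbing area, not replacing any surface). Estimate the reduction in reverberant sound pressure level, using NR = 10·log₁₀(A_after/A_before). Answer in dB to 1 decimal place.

Summing Sᵢαᵢ: 207.090 + 286.304 + 11.505 + 3.854 → A_before = 508.753 sabins.
Added absorption = 527.1 × 0.67 = 353.157 sabins.
A_after = 508.753 + 353.157 = 861.910 sabins.
NR = 10·log₁₀(861.910/508.753) = 2.3 dB.

2.3 dB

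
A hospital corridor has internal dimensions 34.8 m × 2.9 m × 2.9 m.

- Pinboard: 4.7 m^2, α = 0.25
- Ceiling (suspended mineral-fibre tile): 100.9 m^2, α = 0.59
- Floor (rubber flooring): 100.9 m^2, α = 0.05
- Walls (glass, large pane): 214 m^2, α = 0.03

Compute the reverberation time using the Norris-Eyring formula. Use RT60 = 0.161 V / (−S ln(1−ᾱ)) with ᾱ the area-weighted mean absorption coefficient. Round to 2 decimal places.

0.60 s

Total surface area S = 4.7 + 100.9 + 100.9 + 214 = 420.5 m^2.
Absorption A = 4.7×0.25 + 100.9×0.59 + 100.9×0.05 + 214×0.03 = 72.171 sabins.
ᾱ = 72.171 / 420.5 = 0.1716.
Eyring denominator: −S ln(1−ᾱ) = 79.163.
V = 34.8 × 2.9 × 2.9 = 292.668 m³.
T = 0.161·V/[−S·ln(1−ᾱ)] = 0.161·292.668/79.163 = 0.60 s.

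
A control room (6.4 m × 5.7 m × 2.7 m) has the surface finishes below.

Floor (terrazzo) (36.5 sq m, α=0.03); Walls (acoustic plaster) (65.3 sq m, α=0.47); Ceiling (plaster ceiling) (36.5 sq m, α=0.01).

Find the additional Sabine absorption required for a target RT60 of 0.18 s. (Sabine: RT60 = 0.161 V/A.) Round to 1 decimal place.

55.9 sabins

Summing Sᵢαᵢ: 1.095 + 30.691 + 0.365 → A₁ = 32.151 sabins.
For T = 0.18 s, need A₂ = 0.161·V/T = 0.161·98.496/0.18 = 88.099 sabins.
ΔA = A₂ − A₁ = 88.099 − 32.151 = 55.9 sabins.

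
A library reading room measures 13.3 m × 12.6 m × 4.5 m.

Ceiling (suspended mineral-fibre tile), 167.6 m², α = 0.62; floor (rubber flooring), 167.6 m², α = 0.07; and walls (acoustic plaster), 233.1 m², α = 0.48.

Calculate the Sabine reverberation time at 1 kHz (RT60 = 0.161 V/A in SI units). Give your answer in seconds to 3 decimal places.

0.534 s

Equivalent absorption area: A = 167.6·0.62 + 167.6·0.07 + 233.1·0.48 = 227.532 m².
V = 13.3·12.6·4.5 = 754.11 m³.
RT60 = 0.161 · V / A = 0.161 × 754.11 / 227.532 = 0.534 s.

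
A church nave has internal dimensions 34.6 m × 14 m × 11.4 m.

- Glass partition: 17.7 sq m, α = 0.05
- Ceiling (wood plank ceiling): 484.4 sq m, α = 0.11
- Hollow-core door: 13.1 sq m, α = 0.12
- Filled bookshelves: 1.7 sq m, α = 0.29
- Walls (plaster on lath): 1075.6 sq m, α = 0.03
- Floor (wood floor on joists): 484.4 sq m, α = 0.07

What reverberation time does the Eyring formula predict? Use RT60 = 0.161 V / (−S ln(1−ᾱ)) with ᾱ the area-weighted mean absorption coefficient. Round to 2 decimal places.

S = Σ Sᵢ = 2076.9 sq m.
Absorption A = 17.7×0.05 + 484.4×0.11 + 13.1×0.12 + 1.7×0.29 + 1075.6×0.03 + 484.4×0.07 = 122.410 sabins.
ᾱ = 122.410 / 2076.9 = 0.0589.
−S·ln(1−ᾱ) = −2076.9 × ln(1 − 0.0589) = 126.080.
V = 34.6 × 14 × 11.4 = 5522.16 m³.
T = 0.161·V/[−S·ln(1−ᾱ)] = 0.161·5522.16/126.080 = 7.05 s.

7.05 s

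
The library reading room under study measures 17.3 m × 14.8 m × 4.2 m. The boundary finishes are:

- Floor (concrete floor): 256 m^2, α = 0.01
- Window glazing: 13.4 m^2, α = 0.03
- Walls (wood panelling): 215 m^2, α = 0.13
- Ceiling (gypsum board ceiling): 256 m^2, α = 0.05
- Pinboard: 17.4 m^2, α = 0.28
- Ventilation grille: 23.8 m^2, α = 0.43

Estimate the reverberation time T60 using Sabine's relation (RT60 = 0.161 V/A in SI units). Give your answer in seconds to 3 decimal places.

2.944 sec

Summing Sᵢαᵢ: 2.560 + 0.402 + 27.950 + 12.800 + 4.872 + 10.234 → A = 58.818 sabins.
V = 17.3·14.8·4.2 = 1075.368 m³.
T = 0.161 V/A = 0.161·1075.368/58.818 = 2.944 s.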